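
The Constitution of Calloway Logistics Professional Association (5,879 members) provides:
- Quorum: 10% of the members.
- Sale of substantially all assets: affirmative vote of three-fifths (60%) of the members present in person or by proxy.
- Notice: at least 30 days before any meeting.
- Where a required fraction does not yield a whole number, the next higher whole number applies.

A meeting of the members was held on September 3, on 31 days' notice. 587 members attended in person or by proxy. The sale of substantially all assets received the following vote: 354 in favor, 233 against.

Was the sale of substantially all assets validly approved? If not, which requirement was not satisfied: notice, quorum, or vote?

Invalid — quorum requirement not satisfied.

Notice: 31 days given; 30 required. Satisfied.
Quorum: 10% of 5,879 = 587.90, rounded up to 588; 587 present. Not satisfied.
Vote: requires three-fifths of those present (587); 3/5 of 587 = 352.20, rounded up to 353, so 353 needed; 354 in favor. Satisfied.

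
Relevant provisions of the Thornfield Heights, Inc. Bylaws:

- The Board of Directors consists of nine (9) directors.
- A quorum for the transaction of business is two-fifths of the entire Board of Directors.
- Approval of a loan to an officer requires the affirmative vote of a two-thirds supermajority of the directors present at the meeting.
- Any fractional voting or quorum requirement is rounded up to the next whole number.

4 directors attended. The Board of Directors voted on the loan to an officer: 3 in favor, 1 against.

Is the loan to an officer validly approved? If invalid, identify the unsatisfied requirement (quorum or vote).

Valid — all requirements satisfied.

Quorum: 4 present; quorum is 4. Satisfied.
Vote: the loan to an officer requires two-thirds of the directors present (4). 2/3 of 4 = 2.67, rounded up to 3, so 3 affirmative votes are needed; 3 voted in favor. Satisfied.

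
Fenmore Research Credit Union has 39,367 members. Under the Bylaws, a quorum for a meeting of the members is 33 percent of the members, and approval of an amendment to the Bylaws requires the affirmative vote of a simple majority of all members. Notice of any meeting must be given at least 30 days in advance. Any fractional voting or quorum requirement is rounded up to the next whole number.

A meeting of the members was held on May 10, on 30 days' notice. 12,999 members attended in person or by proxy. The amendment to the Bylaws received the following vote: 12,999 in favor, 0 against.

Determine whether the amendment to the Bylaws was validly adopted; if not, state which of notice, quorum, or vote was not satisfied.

Invalid — vote requirement not satisfied.

Notice: 30 days given; 30 required. Satisfied.
Quorum: 33% of 39,367 = 12,991.11, rounded up to 12,992; 12,999 present. Satisfied.
Vote: requires a majority of all members (39,367); a majority of 39367 is 19684, so 19,684 needed; 12,999 in favor. Not satisfied.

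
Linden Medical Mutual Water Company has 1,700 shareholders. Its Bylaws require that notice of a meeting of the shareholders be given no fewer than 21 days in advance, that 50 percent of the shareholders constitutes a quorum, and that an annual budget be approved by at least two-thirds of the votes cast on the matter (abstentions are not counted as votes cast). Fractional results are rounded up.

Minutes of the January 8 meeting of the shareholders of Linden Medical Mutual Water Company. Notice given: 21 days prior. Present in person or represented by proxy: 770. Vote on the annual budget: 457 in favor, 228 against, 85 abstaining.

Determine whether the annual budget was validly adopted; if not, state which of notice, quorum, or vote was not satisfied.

Notice: 21 days given; 21 required. Satisfied.
Quorum: 50% of 1,700 = 850; 770 present. Not satisfied.
Vote: requires two-thirds of the votes cast (770 − 85 abstaining = 685); 2/3 of 685 = 456.67, rounded up to 457, so 457 needed; 457 in favor. Satisfied.

Invalid — quorum requirement not satisfied.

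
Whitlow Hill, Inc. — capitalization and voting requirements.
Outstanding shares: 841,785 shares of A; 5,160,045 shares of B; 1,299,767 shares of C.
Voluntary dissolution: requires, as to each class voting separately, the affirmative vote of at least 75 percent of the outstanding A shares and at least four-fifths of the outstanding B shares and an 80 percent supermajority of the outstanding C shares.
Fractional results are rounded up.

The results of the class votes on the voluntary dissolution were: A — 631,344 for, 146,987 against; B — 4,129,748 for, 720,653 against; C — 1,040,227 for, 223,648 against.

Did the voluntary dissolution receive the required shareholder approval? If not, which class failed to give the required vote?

A: 3/4 of 841785 = 631338.75, rounded up to 631339; 631,339 required, 631,344 in favor — approved.
B: 4/5 of 5160045 = 4128036; 4,128,036 required, 4,129,748 in favor — approved.
C: 4/5 of 1299767 = 1039813.60, rounded up to 1039814; 1,039,814 required, 1,040,227 in favor — approved.

Approved — every class gave the required vote.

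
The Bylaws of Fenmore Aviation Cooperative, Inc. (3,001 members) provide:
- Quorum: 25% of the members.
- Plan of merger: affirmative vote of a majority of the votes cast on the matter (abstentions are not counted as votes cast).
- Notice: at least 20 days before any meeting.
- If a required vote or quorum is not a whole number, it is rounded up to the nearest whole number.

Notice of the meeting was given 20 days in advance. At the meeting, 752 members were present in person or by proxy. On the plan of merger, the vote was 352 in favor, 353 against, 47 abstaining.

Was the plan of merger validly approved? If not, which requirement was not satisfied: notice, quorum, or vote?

Notice: 20 days given; 20 required. Satisfied.
Quorum: 25% of 3,001 = 750.25, rounded up to 751; 752 present. Satisfied.
Vote: requires a majority of the votes cast (752 − 47 abstaining = 705); a majority of 705 is 353, so 353 needed; 352 in favor. Not satisfied.

Invalid — vote requirement not satisfied.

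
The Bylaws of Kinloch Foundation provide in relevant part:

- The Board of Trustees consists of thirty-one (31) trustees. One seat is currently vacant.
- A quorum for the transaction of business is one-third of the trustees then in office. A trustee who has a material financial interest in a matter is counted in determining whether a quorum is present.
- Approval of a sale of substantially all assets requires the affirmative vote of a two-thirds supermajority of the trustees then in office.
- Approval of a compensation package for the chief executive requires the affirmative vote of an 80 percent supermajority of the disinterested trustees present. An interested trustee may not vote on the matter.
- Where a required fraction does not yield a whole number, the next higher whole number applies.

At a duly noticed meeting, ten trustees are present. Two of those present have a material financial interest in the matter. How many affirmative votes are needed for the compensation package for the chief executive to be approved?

The compensation package for the chief executive requires four-fifths of the disinterested trustees present (10 − 2 = 8).
4/5 of 8 = 6.40, rounded up to 7.

7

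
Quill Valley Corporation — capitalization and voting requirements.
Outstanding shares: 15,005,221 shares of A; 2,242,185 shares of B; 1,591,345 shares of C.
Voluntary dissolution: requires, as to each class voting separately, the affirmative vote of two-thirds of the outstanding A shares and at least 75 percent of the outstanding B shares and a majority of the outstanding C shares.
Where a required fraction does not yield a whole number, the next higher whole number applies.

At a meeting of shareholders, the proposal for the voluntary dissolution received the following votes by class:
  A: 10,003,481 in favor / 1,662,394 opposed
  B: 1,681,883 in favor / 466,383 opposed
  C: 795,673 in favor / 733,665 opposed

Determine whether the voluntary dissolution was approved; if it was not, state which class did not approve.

Approved — every class gave the required vote.

A: 2/3 of 15005221 = 10003480.67, rounded up to 10003481; 10,003,481 required, 10,003,481 in favor — approved.
B: 3/4 of 2242185 = 1681638.75, rounded up to 1681639; 1,681,639 required, 1,681,883 in favor — approved.
C: a majority of 1591345 is 795673; 795,673 required, 795,673 in favor — approved.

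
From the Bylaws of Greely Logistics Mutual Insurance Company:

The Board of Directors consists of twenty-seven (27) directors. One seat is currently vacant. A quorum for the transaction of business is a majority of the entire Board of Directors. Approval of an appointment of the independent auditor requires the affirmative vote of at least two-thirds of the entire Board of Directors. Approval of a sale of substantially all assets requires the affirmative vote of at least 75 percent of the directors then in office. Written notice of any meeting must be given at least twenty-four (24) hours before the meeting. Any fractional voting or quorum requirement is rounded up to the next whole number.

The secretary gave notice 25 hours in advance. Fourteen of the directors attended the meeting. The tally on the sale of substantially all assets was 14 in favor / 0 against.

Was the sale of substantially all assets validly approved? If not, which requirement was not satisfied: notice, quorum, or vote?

Notice: 25 hours given; 24 required (25 ≥ 24). Satisfied.
Quorum: 14 present; quorum is 14. Satisfied.
Vote: the sale of substantially all assets requires three-fourths of the directors then in office (26). 3/4 of 26 = 19.50, rounded up to 20, so 20 affirmative votes are needed; 14 voted in favor. Not satisfied.

Invalid — vote requirement not satisfied.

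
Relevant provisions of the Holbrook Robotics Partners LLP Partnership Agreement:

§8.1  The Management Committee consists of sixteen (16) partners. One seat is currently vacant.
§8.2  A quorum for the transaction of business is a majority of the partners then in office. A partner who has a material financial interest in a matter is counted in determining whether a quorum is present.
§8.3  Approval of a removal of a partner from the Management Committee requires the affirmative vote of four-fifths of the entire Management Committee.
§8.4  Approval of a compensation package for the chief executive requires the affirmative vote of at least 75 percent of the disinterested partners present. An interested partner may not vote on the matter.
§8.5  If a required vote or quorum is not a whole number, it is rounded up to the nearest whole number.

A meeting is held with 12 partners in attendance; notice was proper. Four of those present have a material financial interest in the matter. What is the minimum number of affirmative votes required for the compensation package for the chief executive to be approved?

6

The compensation package for the chief executive requires three-fourths of the disinterested partners present (12 − 4 = 8).
3/4 of 8 = 6.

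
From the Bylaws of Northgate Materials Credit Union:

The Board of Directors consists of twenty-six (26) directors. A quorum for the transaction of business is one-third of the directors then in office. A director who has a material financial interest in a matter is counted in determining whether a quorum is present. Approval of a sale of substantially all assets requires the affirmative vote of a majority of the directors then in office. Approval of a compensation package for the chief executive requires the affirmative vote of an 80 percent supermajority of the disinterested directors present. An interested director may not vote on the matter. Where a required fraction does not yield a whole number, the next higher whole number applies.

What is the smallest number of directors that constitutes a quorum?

9

1/3 of 26 = 8.67, rounded up to 9.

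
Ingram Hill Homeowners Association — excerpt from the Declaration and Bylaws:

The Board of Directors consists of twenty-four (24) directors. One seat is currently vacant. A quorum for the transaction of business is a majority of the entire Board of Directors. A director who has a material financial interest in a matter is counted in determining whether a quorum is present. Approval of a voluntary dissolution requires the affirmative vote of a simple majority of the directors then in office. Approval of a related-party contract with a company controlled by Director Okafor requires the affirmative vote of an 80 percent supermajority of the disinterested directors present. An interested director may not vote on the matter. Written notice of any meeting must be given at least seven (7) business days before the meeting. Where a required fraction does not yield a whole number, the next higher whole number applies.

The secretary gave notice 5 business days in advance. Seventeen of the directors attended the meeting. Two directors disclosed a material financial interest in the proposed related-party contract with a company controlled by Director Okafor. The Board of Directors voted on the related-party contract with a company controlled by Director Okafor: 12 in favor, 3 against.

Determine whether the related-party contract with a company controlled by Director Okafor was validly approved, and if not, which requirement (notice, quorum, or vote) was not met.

Invalid — notice requirement not satisfied.

Notice: 5 business days given; 7 required (5 < 7). Not satisfied.
Quorum: 17 present (interested directors count toward quorum); quorum is 13. Satisfied.
Vote: the related-party contract with a company controlled by Director Okafor requires four-fifths of the disinterested directors present (17 − 2 = 15). 4/5 of 15 = 12, so 12 affirmative votes are needed; 12 voted in favor. Satisfied.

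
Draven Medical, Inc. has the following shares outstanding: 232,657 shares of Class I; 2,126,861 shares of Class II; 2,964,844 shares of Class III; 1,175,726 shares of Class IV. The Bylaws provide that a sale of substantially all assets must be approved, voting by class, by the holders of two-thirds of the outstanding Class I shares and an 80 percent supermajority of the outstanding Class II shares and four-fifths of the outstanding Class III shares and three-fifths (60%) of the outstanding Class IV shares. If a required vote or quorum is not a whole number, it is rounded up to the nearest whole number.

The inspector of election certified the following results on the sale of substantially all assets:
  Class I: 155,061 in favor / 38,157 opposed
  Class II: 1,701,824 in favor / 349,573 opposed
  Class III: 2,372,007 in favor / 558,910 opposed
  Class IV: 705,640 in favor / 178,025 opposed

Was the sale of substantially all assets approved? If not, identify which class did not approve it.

Class I: 2/3 of 232657 = 155104.67, rounded up to 155105; 155,105 required, 155,061 in favor — not approved.
Class II: 4/5 of 2126861 = 1701488.80, rounded up to 1701489; 1,701,489 required, 1,701,824 in favor — approved.
Class III: 4/5 of 2964844 = 2371875.20, rounded up to 2371876; 2,371,876 required, 2,372,007 in favor — approved.
Class IV: 3/5 of 1175726 = 705435.60, rounded up to 705436; 705,436 required, 705,640 in favor — approved.

Not approved — the Class I shares did not give the required vote.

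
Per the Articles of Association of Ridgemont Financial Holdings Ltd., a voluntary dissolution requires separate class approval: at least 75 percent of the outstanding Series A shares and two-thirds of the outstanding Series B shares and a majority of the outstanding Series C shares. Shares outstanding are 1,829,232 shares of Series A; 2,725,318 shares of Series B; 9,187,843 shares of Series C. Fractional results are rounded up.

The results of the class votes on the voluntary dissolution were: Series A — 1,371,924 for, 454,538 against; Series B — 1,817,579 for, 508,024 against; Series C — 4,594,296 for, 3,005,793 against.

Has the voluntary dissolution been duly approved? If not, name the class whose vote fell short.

Series A: 3/4 of 1829232 = 1371924; 1,371,924 required, 1,371,924 in favor — approved.
Series B: 2/3 of 2725318 = 1816878.67, rounded up to 1816879; 1,816,879 required, 1,817,579 in favor — approved.
Series C: a majority of 9187843 is 4593922; 4,593,922 required, 4,594,296 in favor — approved.

Approved — every class gave the required vote.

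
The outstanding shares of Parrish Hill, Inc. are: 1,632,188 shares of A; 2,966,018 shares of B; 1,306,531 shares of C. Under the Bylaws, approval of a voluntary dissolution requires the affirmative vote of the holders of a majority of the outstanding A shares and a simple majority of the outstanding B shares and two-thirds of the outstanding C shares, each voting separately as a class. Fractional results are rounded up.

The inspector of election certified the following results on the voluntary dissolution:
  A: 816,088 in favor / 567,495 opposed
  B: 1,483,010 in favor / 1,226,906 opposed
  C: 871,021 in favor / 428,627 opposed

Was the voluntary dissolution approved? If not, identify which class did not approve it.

Not approved — the A shares did not give the required vote.

A: a majority of 1632188 is 816095; 816,095 required, 816,088 in favor — not approved.
B: a majority of 2966018 is 1483010; 1,483,010 required, 1,483,010 in favor — approved.
C: 2/3 of 1306531 = 871020.67, rounded up to 871021; 871,021 required, 871,021 in favor — approved.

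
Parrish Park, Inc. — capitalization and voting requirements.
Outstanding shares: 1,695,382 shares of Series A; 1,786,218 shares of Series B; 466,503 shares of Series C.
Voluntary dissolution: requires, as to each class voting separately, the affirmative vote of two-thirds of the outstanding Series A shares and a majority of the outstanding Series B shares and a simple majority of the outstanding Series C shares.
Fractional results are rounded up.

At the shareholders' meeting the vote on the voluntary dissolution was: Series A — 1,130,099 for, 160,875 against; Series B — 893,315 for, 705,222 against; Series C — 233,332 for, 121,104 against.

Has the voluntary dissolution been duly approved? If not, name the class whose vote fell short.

Series A: 2/3 of 1695382 = 1130254.67, rounded up to 1130255; 1,130,255 required, 1,130,099 in favor — not approved.
Series B: a majority of 1786218 is 893110; 893,110 required, 893,315 in favor — approved.
Series C: a majority of 466503 is 233252; 233,252 required, 233,332 in favor — approved.

Not approved — the Series A shares did not give the required vote.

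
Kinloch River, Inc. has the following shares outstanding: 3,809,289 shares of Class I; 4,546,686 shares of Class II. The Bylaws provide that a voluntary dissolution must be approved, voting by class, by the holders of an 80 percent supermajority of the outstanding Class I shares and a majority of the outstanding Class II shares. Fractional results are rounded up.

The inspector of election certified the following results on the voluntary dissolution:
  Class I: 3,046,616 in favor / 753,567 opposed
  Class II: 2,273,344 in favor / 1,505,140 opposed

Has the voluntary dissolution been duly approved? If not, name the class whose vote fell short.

Not approved — the Class I shares did not give the required vote.

Class I: 4/5 of 3809289 = 3047431.20, rounded up to 3047432; 3,047,432 required, 3,046,616 in favor — not approved.
Class II: a majority of 4546686 is 2273344; 2,273,344 required, 2,273,344 in favor — approved.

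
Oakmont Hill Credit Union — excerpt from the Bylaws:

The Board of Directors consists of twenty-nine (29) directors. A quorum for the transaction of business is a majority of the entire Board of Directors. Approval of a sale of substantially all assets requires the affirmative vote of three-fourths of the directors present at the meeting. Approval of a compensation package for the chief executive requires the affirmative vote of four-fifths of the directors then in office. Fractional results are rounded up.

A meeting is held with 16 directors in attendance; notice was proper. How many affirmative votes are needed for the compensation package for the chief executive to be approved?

The compensation package for the chief executive requires four-fifths of the directors then in office (29).
4/5 of 29 = 23.20, rounded up to 24.
(Only 16 can vote, so the compensation package for the chief executive cannot pass at this meeting, but the required vote is still 24.)

24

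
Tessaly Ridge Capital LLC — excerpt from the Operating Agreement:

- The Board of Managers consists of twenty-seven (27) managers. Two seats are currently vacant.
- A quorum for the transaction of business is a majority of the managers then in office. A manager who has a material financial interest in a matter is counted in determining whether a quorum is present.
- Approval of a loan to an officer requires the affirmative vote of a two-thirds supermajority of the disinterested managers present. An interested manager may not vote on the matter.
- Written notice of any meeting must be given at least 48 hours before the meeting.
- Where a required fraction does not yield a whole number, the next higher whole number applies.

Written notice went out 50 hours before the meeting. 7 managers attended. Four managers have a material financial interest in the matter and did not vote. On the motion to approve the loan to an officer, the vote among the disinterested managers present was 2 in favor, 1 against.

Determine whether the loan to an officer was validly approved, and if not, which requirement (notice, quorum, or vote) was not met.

Notice: 50 hours given; 48 required (50 ≥ 48). Satisfied.
Quorum: 7 present (interested managers count toward quorum); quorum is 13. Not satisfied.
Vote: the loan to an officer requires two-thirds of the disinterested managers present (7 − 4 = 3). 2/3 of 3 = 2, so 2 affirmative votes are needed; 2 voted in favor. Satisfied. (Moot — without a quorum no business can be validly transacted.)

Invalid — quorum requirement not satisfied.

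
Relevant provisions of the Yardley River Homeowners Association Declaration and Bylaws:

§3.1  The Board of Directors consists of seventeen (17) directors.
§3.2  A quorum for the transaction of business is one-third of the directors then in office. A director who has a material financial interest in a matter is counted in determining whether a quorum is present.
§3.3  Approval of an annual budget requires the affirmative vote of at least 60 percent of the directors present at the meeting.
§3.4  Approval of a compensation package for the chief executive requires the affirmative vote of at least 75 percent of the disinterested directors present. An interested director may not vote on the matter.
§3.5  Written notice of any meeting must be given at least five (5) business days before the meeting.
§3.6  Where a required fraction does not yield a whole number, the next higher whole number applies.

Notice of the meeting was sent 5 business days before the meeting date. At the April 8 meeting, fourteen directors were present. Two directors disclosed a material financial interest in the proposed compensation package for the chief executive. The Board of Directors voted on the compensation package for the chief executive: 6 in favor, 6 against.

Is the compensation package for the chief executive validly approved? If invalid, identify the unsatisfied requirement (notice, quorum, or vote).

Invalid — vote requirement not satisfied.

Notice: 5 business days given; 5 required (5 ≥ 5). Satisfied.
Quorum: 14 present (interested directors count toward quorum); quorum is 6. Satisfied.
Vote: the compensation package for the chief executive requires three-fourths of the disinterested directors present (14 − 2 = 12). 3/4 of 12 = 9, so 9 affirmative votes are needed; 6 voted in favor. Not satisfied.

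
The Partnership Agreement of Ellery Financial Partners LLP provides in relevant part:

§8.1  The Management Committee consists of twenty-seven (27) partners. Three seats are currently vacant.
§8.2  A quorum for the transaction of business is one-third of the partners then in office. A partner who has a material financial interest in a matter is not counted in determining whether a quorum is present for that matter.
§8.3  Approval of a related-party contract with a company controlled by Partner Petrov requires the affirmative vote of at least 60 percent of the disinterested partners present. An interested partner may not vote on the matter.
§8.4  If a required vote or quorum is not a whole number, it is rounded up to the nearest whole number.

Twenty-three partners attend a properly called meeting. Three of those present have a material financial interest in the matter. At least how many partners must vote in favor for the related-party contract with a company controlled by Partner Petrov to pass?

The related-party contract with a company controlled by Partner Petrov requires three-fifths of the disinterested partners present (23 − 3 = 20).
3/5 of 20 = 12.

12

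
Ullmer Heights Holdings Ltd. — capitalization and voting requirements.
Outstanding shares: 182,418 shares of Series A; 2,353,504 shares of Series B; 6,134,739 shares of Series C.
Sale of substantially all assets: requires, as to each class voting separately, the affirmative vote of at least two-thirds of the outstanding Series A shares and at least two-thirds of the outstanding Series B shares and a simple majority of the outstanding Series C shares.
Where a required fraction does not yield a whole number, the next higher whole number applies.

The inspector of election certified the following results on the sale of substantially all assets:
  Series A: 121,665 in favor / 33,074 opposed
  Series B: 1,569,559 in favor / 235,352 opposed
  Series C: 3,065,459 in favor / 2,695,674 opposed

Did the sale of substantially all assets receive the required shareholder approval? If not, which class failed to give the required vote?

Not approved — the Series C shares did not give the required vote.

Series A: 2/3 of 182418 = 121612; 121,612 required, 121,665 in favor — approved.
Series B: 2/3 of 2353504 = 1569002.67, rounded up to 1569003; 1,569,003 required, 1,569,559 in favor — approved.
Series C: a majority of 6134739 is 3067370; 3,067,370 required, 3,065,459 in favor — not approved.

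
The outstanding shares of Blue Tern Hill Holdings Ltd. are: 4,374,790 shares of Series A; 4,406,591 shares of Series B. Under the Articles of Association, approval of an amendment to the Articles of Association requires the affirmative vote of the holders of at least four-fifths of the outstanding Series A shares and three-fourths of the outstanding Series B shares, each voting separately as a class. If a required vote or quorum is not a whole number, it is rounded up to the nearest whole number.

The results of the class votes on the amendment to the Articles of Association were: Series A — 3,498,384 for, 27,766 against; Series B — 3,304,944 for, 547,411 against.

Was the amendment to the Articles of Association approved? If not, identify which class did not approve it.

Not approved — the Series A shares did not give the required vote.

Series A: 4/5 of 4374790 = 3499832; 3,499,832 required, 3,498,384 in favor — not approved.
Series B: 3/4 of 4406591 = 3304943.25, rounded up to 3304944; 3,304,944 required, 3,304,944 in favor — approved.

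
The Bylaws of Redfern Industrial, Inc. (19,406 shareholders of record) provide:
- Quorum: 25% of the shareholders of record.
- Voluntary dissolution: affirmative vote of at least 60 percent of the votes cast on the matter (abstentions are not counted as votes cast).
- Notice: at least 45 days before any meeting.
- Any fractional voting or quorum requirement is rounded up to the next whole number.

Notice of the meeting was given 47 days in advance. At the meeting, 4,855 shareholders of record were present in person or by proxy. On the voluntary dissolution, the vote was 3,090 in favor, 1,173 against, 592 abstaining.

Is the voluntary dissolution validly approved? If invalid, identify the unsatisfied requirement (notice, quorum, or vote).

Valid — all requirements satisfied.

Notice: 47 days given; 45 required. Satisfied.
Quorum: 25% of 19,406 = 4,851.50, rounded up to 4,852; 4,855 present. Satisfied.
Vote: requires three-fifths of the votes cast (4,855 − 592 abstaining = 4,263); 3/5 of 4263 = 2557.80, rounded up to 2558, so 2,558 needed; 3,090 in favor. Satisfied.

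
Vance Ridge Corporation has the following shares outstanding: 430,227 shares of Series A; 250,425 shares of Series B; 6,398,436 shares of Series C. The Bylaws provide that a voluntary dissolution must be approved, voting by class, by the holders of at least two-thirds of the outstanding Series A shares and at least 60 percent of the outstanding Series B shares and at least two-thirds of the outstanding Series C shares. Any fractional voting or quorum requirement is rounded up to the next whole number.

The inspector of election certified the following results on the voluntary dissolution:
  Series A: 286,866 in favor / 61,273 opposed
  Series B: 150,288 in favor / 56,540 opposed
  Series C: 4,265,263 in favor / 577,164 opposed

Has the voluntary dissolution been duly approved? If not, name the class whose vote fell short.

Not approved — the Series C shares did not give the required vote.

Series A: 2/3 of 430227 = 286818; 286,818 required, 286,866 in favor — approved.
Series B: 3/5 of 250425 = 150255; 150,255 required, 150,288 in favor — approved.
Series C: 2/3 of 6398436 = 4265624; 4,265,624 required, 4,265,263 in favor — not approved.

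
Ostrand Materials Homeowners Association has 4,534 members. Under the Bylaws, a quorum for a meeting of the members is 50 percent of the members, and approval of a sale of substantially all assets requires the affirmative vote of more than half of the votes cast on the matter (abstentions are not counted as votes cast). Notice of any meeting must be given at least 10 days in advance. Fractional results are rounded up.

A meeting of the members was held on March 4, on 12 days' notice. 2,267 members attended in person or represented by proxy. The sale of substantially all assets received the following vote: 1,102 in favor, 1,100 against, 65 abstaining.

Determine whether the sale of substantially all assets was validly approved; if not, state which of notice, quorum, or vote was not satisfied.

Notice: 12 days given; 10 required. Satisfied.
Quorum: 50% of 4,534 = 2,267; 2,267 present. Satisfied.
Vote: requires a majority of the votes cast (2,267 − 65 abstaining = 2,202); a majority of 2202 is 1102, so 1,102 needed; 1,102 in favor. Satisfied.

Valid — all requirements satisfied.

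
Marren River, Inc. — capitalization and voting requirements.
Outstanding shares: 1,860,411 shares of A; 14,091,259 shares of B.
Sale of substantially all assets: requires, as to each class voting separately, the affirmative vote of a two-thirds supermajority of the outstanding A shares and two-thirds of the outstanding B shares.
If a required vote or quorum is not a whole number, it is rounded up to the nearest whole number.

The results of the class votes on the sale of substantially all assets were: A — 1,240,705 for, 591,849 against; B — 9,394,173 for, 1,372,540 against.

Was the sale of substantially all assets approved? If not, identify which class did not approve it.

A: 2/3 of 1860411 = 1240274; 1,240,274 required, 1,240,705 in favor — approved.
B: 2/3 of 14091259 = 9394172.67, rounded up to 9394173; 9,394,173 required, 9,394,173 in favor — approved.

Approved — every class gave the required vote.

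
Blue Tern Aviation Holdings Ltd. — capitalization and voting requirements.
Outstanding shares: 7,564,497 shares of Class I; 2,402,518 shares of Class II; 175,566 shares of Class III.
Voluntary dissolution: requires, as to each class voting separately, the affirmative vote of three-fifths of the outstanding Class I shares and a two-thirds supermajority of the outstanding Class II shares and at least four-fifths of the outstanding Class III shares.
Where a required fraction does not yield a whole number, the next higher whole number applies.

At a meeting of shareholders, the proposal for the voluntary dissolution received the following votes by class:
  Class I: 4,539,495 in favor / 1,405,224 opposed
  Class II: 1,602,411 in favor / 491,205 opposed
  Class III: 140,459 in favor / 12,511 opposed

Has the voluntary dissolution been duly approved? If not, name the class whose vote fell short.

Class I: 3/5 of 7564497 = 4538698.20, rounded up to 4538699; 4,538,699 required, 4,539,495 in favor — approved.
Class II: 2/3 of 2402518 = 1601678.67, rounded up to 1601679; 1,601,679 required, 1,602,411 in favor — approved.
Class III: 4/5 of 175566 = 140452.80, rounded up to 140453; 140,453 required, 140,459 in favor — approved.

Approved — every class gave the required vote.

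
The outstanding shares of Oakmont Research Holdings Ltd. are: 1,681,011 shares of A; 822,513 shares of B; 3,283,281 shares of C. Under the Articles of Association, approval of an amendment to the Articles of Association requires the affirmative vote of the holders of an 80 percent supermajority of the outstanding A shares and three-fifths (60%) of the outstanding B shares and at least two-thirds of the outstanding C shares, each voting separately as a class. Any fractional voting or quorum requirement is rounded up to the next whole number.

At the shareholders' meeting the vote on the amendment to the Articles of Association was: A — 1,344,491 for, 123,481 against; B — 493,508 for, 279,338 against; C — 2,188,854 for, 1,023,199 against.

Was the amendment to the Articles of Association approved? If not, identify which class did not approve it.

A: 4/5 of 1681011 = 1344808.80, rounded up to 1344809; 1,344,809 required, 1,344,491 in favor — not approved.
B: 3/5 of 822513 = 493507.80, rounded up to 493508; 493,508 required, 493,508 in favor — approved.
C: 2/3 of 3283281 = 2188854; 2,188,854 required, 2,188,854 in favor — approved.

Not approved — the A shares did not give the required vote.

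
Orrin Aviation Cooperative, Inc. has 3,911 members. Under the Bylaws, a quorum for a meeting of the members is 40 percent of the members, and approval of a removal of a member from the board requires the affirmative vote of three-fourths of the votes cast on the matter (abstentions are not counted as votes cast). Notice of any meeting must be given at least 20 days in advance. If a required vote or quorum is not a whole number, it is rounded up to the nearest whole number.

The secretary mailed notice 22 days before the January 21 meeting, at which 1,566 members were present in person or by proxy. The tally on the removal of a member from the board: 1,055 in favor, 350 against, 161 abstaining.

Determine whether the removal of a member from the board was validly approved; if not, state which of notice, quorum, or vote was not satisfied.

Valid — all requirements satisfied.

Notice: 22 days given; 20 required. Satisfied.
Quorum: 40% of 3,911 = 1,564.40, rounded up to 1,565; 1,566 present. Satisfied.
Vote: requires three-fourths of the votes cast (1,566 − 161 abstaining = 1,405); 3/4 of 1405 = 1053.75, rounded up to 1054, so 1,054 needed; 1,055 in favor. Satisfied.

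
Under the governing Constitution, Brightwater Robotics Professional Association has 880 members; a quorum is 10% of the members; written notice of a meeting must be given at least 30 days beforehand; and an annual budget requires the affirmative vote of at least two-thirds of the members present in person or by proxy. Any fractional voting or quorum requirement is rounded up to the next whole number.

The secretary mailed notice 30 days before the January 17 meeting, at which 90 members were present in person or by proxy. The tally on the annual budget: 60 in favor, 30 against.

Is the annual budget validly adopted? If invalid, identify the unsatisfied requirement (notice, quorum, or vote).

Valid — all requirements satisfied.

Notice: 30 days given; 30 required. Satisfied.
Quorum: 10% of 880 = 88; 90 present. Satisfied.
Vote: requires two-thirds of those present (90); 2/3 of 90 = 60, so 60 needed; 60 in favor. Satisfied.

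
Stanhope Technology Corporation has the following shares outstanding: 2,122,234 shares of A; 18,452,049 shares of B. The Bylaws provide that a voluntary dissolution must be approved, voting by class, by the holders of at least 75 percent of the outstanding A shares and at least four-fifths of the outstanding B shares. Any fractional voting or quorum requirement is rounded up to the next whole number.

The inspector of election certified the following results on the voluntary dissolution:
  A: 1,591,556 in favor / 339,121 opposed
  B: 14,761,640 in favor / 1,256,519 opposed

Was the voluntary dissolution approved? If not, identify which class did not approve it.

A: 3/4 of 2122234 = 1591675.50, rounded up to 1591676; 1,591,676 required, 1,591,556 in favor — not approved.
B: 4/5 of 18452049 = 14761639.20, rounded up to 14761640; 14,761,640 required, 14,761,640 in favor — approved.

Not approved — the A shares did not give the required vote.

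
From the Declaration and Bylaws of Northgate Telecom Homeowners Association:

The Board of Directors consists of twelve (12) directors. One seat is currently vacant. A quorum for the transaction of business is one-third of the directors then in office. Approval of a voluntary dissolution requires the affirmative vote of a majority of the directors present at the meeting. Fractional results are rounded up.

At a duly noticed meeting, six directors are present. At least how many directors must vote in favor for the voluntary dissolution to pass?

4

The voluntary dissolution requires a majority of the directors present (6).
A majority of 6 is 4.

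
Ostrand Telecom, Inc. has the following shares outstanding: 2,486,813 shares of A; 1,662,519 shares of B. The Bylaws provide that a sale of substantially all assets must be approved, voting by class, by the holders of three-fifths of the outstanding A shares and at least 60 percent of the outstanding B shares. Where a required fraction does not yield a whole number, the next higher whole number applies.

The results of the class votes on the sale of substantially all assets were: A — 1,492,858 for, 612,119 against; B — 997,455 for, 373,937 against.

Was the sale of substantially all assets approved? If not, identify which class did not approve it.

Not approved — the B shares did not give the required vote.

A: 3/5 of 2486813 = 1492087.80, rounded up to 1492088; 1,492,088 required, 1,492,858 in favor — approved.
B: 3/5 of 1662519 = 997511.40, rounded up to 997512; 997,512 required, 997,455 in favor — not approved.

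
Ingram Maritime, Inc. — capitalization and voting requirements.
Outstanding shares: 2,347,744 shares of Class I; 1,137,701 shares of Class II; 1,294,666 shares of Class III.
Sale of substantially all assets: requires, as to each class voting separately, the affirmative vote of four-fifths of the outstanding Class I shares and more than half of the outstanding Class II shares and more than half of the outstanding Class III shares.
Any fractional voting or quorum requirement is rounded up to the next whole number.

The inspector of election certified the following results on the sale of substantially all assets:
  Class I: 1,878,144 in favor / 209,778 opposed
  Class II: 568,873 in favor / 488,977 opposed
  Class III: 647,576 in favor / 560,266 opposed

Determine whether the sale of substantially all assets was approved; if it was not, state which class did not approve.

Not approved — the Class I shares did not give the required vote.

Class I: 4/5 of 2347744 = 1878195.20, rounded up to 1878196; 1,878,196 required, 1,878,144 in favor — not approved.
Class II: a majority of 1137701 is 568851; 568,851 required, 568,873 in favor — approved.
Class III: a majority of 1294666 is 647334; 647,334 required, 647,576 in favor — approved.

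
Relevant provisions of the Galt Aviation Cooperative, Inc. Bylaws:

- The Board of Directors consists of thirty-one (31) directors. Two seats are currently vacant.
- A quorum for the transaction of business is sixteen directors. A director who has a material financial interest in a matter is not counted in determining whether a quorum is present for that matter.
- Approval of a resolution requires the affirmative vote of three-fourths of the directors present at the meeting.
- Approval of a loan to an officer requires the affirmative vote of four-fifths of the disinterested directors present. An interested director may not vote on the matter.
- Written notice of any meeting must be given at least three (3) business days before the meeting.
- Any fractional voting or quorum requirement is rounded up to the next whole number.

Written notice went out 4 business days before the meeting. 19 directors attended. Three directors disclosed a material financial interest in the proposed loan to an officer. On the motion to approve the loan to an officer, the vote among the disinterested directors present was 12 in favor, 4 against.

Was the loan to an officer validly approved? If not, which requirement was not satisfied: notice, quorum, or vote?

Invalid — vote requirement not satisfied.

Notice: 4 business days given; 3 required (4 ≥ 3). Satisfied.
Quorum: 19 present, but the 3 interested directors do not count, leaving 16. Quorum is 16. Satisfied.
Vote: the loan to an officer requires four-fifths of the disinterested directors present (19 − 3 = 16). 4/5 of 16 = 12.80, rounded up to 13, so 13 affirmative votes are needed; 12 voted in favor. Not satisfied.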